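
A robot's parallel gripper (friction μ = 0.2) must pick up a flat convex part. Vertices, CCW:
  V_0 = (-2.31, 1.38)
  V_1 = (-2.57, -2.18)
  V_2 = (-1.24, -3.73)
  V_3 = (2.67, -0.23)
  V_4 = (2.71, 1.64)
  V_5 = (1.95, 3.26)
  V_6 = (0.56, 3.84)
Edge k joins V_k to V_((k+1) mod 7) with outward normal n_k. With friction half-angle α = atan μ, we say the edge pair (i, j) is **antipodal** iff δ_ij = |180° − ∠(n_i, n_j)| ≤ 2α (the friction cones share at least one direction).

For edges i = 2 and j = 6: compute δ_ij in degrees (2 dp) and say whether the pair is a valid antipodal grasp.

δ = 1.23°, valid

α = atan 0.2 = 11.31°;  2α = 22.62°
edge 2: e_2 = (+3.91, +3.50);  n_2 = (+0.6670, -0.7451)
edge 6: e_6 = (-2.87, -2.46);  n_6 = (-0.6508, +0.7593)
∠(n_2, n_6) = 178.77°
δ = |180° − 178.77°| = 1.23°
1.23° ≤ 2α = 22.62°  →  valid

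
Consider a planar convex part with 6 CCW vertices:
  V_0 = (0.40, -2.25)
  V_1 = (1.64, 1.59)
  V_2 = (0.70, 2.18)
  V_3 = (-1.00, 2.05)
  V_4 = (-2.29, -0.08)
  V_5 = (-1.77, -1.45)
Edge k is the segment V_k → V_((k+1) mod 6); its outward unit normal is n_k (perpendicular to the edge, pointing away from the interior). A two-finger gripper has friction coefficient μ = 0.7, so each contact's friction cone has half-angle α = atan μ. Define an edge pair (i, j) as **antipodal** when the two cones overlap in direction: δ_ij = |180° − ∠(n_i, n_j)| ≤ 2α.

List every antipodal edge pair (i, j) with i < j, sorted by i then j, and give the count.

α = atan 0.7 = 34.99°;  2α = 69.98°
n_0 = (+0.9516, -0.3073)
n_1 = (+0.5316, +0.8470)
n_2 = (-0.0762, +0.9971)
n_3 = (-0.8554, +0.5180)
n_4 = (-0.9349, -0.3549)
n_5 = (-0.3459, -0.9383)
  (0,1): δ = 104.22°  ·
  (0,2): δ = 67.73°  ✓
  (0,3): δ = 13.30°  ✓
  (0,4): δ = 38.68°  ✓
  (0,5): δ = 87.66°  ·
  (1,2): δ = 143.51°  ·
  (1,3): δ = 89.09°  ·
  (1,4): δ = 37.10°  ✓
  (1,5): δ = 11.88°  ✓
  (2,3): δ = 125.57°  ·
  (2,4): δ = 73.59°  ·
  (2,5): δ = 24.61°  ✓
  (3,4): δ = 128.01°  ·
  (3,5): δ = 79.04°  ·
  (4,5): δ = 131.02°  ·
antipodal pairs: 6

count = 6; pairs: (0,2), (0,3), (0,4), (1,4), (1,5), (2,5)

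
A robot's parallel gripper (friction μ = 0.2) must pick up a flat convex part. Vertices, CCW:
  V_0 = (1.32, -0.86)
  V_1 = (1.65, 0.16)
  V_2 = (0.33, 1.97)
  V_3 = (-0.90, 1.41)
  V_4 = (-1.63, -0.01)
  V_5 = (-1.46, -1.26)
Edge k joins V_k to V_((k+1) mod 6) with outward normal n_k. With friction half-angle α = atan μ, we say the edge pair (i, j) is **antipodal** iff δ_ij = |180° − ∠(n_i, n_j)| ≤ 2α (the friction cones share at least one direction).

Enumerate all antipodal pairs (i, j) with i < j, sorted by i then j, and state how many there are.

count = 2; pairs: (0,3), (2,5)

α = atan 0.2 = 11.31°;  2α = 22.62°
n_0 = (+0.9514, -0.3078)
n_1 = (+0.8080, +0.5892)
n_2 = (-0.4144, +0.9101)
n_3 = (-0.8894, +0.4572)
n_4 = (-0.9909, -0.1348)
n_5 = (+0.1424, -0.9898)
  (0,1): δ = 125.97°  ·
  (0,2): δ = 47.59°  ·
  (0,3): δ = 9.28°  ✓
  (0,4): δ = 25.67°  ·
  (0,5): δ = 116.12°  ·
  (1,2): δ = 101.62°  ·
  (1,3): δ = 63.31°  ·
  (1,4): δ = 28.36°  ·
  (1,5): δ = 62.09°  ·
  (2,3): δ = 141.69°  ·
  (2,4): δ = 106.73°  ·
  (2,5): δ = 16.29°  ✓
  (3,4): δ = 145.05°  ·
  (3,5): δ = 54.61°  ·
  (4,5): δ = 89.56°  ·
antipodal pairs: 2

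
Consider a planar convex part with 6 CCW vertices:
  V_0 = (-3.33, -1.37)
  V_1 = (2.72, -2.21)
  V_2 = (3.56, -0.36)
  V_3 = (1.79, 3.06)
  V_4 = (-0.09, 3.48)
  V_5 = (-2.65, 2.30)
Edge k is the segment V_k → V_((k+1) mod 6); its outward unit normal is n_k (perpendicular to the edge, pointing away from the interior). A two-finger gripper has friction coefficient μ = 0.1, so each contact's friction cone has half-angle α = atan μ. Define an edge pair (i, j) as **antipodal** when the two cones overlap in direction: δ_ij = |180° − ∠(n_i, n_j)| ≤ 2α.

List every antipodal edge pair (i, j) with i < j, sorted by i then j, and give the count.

count = 1; pairs: (0,3)

α = atan 0.1 = 5.71°;  2α = 11.42°
n_0 = (-0.1375, -0.9905)
n_1 = (+0.9105, -0.4134)
n_2 = (+0.8881, +0.4596)
n_3 = (+0.2180, +0.9759)
n_4 = (-0.4186, +0.9082)
n_5 = (-0.9833, +0.1822)
  (0,1): δ = 106.52°  ·
  (0,2): δ = 54.73°  ·
  (0,3): δ = 4.69°  ✓
  (0,4): δ = 32.65°  ·
  (0,5): δ = 87.41°  ·
  (1,2): δ = 128.22°  ·
  (1,3): δ = 78.17°  ·
  (1,4): δ = 40.83°  ·
  (1,5): δ = 13.92°  ·
  (2,3): δ = 129.96°  ·
  (2,4): δ = 92.62°  ·
  (2,5): δ = 37.86°  ·
  (3,4): δ = 142.66°  ·
  (3,5): δ = 87.90°  ·
  (4,5): δ = 125.24°  ·
antipodal pairs: 1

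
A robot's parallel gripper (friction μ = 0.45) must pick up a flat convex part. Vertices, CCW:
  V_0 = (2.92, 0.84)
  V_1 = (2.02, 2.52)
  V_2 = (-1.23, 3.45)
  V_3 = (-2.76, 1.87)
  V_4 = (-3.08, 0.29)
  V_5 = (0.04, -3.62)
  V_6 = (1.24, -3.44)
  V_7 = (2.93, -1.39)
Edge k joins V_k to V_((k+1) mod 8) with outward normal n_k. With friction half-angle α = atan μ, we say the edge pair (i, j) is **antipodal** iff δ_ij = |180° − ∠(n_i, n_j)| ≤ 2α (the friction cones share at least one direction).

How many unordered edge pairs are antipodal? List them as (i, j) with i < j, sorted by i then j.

count = 10; pairs: (0,3), (0,4), (1,4), (1,5), (2,5), (2,6), (2,7), (3,6), (3,7), (4,7)

α = atan 0.45 = 24.23°;  2α = 48.46°
n_0 = (+0.8815, +0.4722)
n_1 = (+0.2751, +0.9614)
n_2 = (-0.7184, +0.6956)
n_3 = (-0.9801, +0.1985)
n_4 = (-0.7816, -0.6237)
n_5 = (+0.1483, -0.9889)
n_6 = (+0.7716, -0.6361)
n_7 = (+1.0000, +0.0045)
  (0,1): δ = 134.15°  ·
  (0,2): δ = 72.26°  ·
  (0,3): δ = 39.63°  ✓
  (0,4): δ = 10.41°  ✓
  (0,5): δ = 70.35°  ·
  (0,6): δ = 112.32°  ·
  (0,7): δ = 152.08°  ·
  (1,2): δ = 118.11°  ·
  (1,3): δ = 85.48°  ·
  (1,4): δ = 35.44°  ✓
  (1,5): δ = 24.50°  ✓
  (1,6): δ = 66.47°  ·
  (1,7): δ = 106.23°  ·
  (2,3): δ = 147.37°  ·
  (2,4): δ = 97.33°  ·
  (2,5): δ = 37.39°  ✓
  (2,6): δ = 4.58°  ✓
  (2,7): δ = 44.34°  ✓
  (3,4): δ = 129.96°  ·
  (3,5): δ = 70.02°  ·
  (3,6): δ = 28.05°  ✓
  (3,7): δ = 11.71°  ✓
  (4,5): δ = 120.06°  ·
  (4,6): δ = 78.09°  ·
  (4,7): δ = 38.33°  ✓
  (5,6): δ = 138.03°  ·
  (5,7): δ = 98.27°  ·
  (6,7): δ = 140.24°  ·
antipodal pairs: 10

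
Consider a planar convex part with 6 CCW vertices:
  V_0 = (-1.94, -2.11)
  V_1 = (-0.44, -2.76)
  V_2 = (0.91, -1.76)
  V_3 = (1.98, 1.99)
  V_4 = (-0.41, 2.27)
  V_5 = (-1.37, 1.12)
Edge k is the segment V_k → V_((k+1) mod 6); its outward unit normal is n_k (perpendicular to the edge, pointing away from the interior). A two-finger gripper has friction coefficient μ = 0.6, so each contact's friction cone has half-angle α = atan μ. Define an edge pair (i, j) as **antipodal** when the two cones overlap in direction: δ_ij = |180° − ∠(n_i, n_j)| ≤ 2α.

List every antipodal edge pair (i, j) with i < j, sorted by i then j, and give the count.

α = atan 0.6 = 30.96°;  2α = 61.93°
n_0 = (-0.3976, -0.9176)
n_1 = (+0.5952, -0.8036)
n_2 = (+0.9616, -0.2744)
n_3 = (+0.1164, +0.9932)
n_4 = (-0.7677, +0.6408)
n_5 = (-0.9848, +0.1738)
  (0,1): δ = 120.04°  ·
  (0,2): δ = 82.50°  ·
  (0,3): δ = 16.75°  ✓
  (0,4): δ = 73.57°  ·
  (0,5): δ = 103.42°  ·
  (1,2): δ = 142.45°  ·
  (1,3): δ = 43.21°  ✓
  (1,4): δ = 13.62°  ✓
  (1,5): δ = 43.46°  ✓
  (2,3): δ = 80.76°  ·
  (2,4): δ = 23.93°  ✓
  (2,5): δ = 5.92°  ✓
  (3,4): δ = 123.17°  ·
  (3,5): δ = 93.33°  ·
  (4,5): δ = 150.15°  ·
antipodal pairs: 6

count = 6; pairs: (0,3), (1,3), (1,4), (1,5), (2,4), (2,5)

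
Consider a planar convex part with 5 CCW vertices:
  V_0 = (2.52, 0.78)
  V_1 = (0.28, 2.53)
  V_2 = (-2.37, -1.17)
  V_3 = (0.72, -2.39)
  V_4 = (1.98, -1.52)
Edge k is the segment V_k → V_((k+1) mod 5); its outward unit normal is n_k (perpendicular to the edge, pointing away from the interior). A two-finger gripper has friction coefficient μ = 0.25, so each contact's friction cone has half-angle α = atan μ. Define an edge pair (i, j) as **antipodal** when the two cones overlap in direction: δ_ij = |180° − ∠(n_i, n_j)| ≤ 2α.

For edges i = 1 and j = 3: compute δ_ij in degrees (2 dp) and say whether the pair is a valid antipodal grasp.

δ = 19.76°, valid

α = atan 0.25 = 14.04°;  2α = 28.07°
edge 1: e_1 = (-2.65, -3.70);  n_1 = (-0.8130, +0.5823)
edge 3: e_3 = (+1.26, +0.87);  n_3 = (+0.5682, -0.8229)
∠(n_1, n_3) = 160.24°
δ = |180° − 160.24°| = 19.76°
19.76° ≤ 2α = 28.07°  →  valid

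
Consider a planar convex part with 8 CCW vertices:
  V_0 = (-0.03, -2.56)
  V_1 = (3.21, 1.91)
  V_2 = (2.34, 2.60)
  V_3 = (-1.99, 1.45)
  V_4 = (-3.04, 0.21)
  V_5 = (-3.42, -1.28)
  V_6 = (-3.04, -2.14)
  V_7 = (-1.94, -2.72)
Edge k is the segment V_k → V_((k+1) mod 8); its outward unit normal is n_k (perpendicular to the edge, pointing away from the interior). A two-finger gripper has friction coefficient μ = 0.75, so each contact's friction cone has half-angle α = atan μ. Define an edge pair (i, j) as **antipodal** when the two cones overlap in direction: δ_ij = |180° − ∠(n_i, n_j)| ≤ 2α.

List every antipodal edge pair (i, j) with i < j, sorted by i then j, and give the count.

count = 12; pairs: (0,2), (0,3), (0,4), (0,5), (1,4), (1,5), (1,6), (1,7), (2,6), (2,7), (3,7), (4,7)

α = atan 0.75 = 36.87°;  2α = 73.74°
n_0 = (+0.8097, -0.5869)
n_1 = (+0.6214, +0.7835)
n_2 = (-0.2567, +0.9665)
n_3 = (-0.7632, +0.6462)
n_4 = (-0.9690, +0.2471)
n_5 = (-0.9147, -0.4042)
n_6 = (-0.4664, -0.8846)
n_7 = (+0.0835, -0.9965)
  (0,1): δ = 92.48°  ·
  (0,2): δ = 39.19°  ✓
  (0,3): δ = 4.32°  ✓
  (0,4): δ = 21.63°  ✓
  (0,5): δ = 59.77°  ✓
  (0,6): δ = 98.13°  ·
  (0,7): δ = 130.72°  ·
  (1,2): δ = 126.71°  ·
  (1,3): δ = 91.84°  ·
  (1,4): δ = 65.89°  ✓
  (1,5): δ = 27.74°  ✓
  (1,6): δ = 10.62°  ✓
  (1,7): δ = 43.21°  ✓
  (2,3): δ = 145.13°  ·
  (2,4): δ = 119.18°  ·
  (2,5): δ = 81.04°  ·
  (2,6): δ = 42.68°  ✓
  (2,7): δ = 10.09°  ✓
  (3,4): δ = 154.05°  ·
  (3,5): δ = 115.90°  ·
  (3,6): δ = 77.54°  ·
  (3,7): δ = 44.95°  ✓
  (4,5): δ = 141.85°  ·
  (4,6): δ = 103.49°  ·
  (4,7): δ = 70.90°  ✓
  (5,6): δ = 141.64°  ·
  (5,7): δ = 109.05°  ·
  (6,7): δ = 147.41°  ·
antipodal pairs: 12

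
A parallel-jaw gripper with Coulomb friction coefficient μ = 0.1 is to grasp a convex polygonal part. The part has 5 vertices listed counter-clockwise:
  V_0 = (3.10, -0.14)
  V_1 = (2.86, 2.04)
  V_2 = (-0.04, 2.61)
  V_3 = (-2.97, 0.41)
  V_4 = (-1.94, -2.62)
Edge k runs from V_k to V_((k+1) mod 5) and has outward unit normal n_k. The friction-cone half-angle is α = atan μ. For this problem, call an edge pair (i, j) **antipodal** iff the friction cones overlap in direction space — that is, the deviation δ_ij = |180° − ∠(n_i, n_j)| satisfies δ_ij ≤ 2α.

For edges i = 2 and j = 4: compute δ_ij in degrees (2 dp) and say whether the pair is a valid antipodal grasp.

α = atan 0.1 = 5.71°;  2α = 11.42°
edge 2: e_2 = (-2.93, -2.20);  n_2 = (-0.6004, +0.7997)
edge 4: e_4 = (+5.04, +2.48);  n_4 = (+0.4415, -0.8973)
∠(n_2, n_4) = 169.30°
δ = |180° − 169.30°| = 10.70°
10.70° ≤ 2α = 11.42°  →  valid

δ = 10.70°, valid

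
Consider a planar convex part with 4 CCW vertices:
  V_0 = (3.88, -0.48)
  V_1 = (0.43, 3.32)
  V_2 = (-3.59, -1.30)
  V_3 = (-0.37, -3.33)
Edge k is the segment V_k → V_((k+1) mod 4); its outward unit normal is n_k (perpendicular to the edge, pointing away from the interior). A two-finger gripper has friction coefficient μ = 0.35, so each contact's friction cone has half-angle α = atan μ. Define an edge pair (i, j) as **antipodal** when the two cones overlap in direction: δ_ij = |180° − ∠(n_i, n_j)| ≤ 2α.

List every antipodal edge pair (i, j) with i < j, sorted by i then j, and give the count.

count = 2; pairs: (0,2), (1,3)

α = atan 0.35 = 19.29°;  2α = 38.58°
n_0 = (+0.7404, +0.6722)
n_1 = (-0.7544, +0.6564)
n_2 = (-0.5333, -0.8459)
n_3 = (+0.5570, -0.8305)
  (0,1): δ = 83.26°  ·
  (0,2): δ = 15.54°  ✓
  (0,3): δ = 81.61°  ·
  (1,2): δ = 81.20°  ·
  (1,3): δ = 15.13°  ✓
  (2,3): δ = 113.93°  ·
antipodal pairs: 2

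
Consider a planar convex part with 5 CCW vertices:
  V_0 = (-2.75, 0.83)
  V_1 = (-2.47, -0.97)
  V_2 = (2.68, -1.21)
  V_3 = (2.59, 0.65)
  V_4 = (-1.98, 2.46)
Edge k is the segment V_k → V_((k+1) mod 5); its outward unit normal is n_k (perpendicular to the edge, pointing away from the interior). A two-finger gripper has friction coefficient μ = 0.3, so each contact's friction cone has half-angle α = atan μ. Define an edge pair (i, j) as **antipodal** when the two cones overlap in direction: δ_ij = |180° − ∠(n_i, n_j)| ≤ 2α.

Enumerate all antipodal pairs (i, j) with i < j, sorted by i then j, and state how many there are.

α = atan 0.3 = 16.70°;  2α = 33.40°
n_0 = (-0.9881, -0.1537)
n_1 = (-0.0466, -0.9989)
n_2 = (+0.9988, +0.0483)
n_3 = (+0.3682, +0.9297)
n_4 = (-0.9042, +0.4271)
  (0,1): δ = 101.51°  ·
  (0,2): δ = 6.07°  ✓
  (0,3): δ = 59.55°  ·
  (0,4): δ = 145.87°  ·
  (1,2): δ = 84.56°  ·
  (1,3): δ = 18.94°  ✓
  (1,4): δ = 67.38°  ·
  (2,3): δ = 114.38°  ·
  (2,4): δ = 28.06°  ✓
  (3,4): δ = 93.68°  ·
antipodal pairs: 3

count = 3; pairs: (0,2), (1,3), (2,4)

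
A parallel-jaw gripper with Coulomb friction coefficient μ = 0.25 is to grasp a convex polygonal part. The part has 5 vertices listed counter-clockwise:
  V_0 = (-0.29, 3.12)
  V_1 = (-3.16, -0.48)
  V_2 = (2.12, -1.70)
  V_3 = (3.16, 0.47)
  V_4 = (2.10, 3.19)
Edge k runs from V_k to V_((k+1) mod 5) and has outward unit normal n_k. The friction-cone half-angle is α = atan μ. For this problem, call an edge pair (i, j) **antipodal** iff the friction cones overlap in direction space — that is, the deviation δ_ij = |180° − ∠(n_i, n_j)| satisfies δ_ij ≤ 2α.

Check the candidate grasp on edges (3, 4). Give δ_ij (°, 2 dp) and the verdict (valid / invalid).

α = atan 0.25 = 14.04°;  2α = 28.07°
edge 3: e_3 = (-1.06, +2.72);  n_3 = (+0.9317, +0.3631)
edge 4: e_4 = (-2.39, -0.07);  n_4 = (-0.0293, +0.9996)
∠(n_3, n_4) = 70.39°
δ = |180° − 70.39°| = 109.61°
109.61° > 2α = 28.07°  →  invalid

δ = 109.61°, invalid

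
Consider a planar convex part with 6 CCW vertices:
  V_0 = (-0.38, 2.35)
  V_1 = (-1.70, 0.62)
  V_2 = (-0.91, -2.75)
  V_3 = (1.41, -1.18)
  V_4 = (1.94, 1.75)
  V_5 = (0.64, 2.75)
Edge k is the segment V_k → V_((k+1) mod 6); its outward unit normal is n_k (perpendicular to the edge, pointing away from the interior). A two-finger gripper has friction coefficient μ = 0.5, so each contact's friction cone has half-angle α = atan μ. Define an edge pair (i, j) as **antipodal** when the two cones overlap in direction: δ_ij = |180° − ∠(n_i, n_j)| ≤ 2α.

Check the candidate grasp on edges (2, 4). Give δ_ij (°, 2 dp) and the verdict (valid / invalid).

δ = 71.66°, invalid

α = atan 0.5 = 26.57°;  2α = 53.13°
edge 2: e_2 = (+2.32, +1.57);  n_2 = (+0.5605, -0.8282)
edge 4: e_4 = (-1.30, +1.00);  n_4 = (+0.6097, +0.7926)
∠(n_2, n_4) = 108.34°
δ = |180° − 108.34°| = 71.66°
71.66° > 2α = 53.13°  →  invalid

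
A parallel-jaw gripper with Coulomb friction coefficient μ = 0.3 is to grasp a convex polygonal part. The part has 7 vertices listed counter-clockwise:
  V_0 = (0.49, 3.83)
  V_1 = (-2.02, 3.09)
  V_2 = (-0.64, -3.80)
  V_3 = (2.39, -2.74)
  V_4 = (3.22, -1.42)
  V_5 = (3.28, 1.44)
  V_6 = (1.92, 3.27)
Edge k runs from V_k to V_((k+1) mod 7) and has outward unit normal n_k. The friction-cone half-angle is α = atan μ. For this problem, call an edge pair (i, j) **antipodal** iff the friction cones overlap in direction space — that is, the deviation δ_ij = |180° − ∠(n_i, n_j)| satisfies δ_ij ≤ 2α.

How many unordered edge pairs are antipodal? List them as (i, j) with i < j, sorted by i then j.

count = 3; pairs: (0,2), (1,4), (1,5)

α = atan 0.3 = 16.70°;  2α = 33.40°
n_0 = (-0.2828, +0.9592)
n_1 = (-0.9805, -0.1964)
n_2 = (+0.3302, -0.9439)
n_3 = (+0.8466, -0.5323)
n_4 = (+0.9998, -0.0210)
n_5 = (+0.8026, +0.5965)
n_6 = (+0.3646, +0.9311)
  (0,1): δ = 95.10°  ·
  (0,2): δ = 2.86°  ✓
  (0,3): δ = 41.41°  ·
  (0,4): δ = 72.37°  ·
  (0,5): δ = 110.19°  ·
  (0,6): δ = 142.19°  ·
  (1,2): δ = 82.04°  ·
  (1,3): δ = 43.49°  ·
  (1,4): δ = 12.53°  ✓
  (1,5): δ = 25.29°  ✓
  (1,6): δ = 57.29°  ·
  (2,3): δ = 141.44°  ·
  (2,4): δ = 110.48°  ·
  (2,5): δ = 72.66°  ·
  (2,6): δ = 40.67°  ·
  (3,4): δ = 149.04°  ·
  (3,5): δ = 111.22°  ·
  (3,6): δ = 79.22°  ·
  (4,5): δ = 142.18°  ·
  (4,6): δ = 110.18°  ·
  (5,6): δ = 148.00°  ·
antipodal pairs: 3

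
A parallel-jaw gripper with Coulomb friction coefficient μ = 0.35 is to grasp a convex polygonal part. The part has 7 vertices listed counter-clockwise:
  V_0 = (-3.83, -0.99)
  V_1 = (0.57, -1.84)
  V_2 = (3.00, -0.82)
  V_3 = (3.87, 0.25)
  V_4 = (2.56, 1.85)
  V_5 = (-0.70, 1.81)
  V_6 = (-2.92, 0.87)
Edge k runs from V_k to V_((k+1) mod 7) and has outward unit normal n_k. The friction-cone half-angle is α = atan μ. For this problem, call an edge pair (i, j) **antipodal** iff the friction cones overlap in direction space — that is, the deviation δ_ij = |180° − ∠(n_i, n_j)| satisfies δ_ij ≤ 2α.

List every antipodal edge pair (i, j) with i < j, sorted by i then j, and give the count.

α = atan 0.35 = 19.29°;  2α = 38.58°
n_0 = (-0.1897, -0.9818)
n_1 = (+0.3870, -0.9221)
n_2 = (+0.7759, -0.6309)
n_3 = (+0.7737, +0.6335)
n_4 = (-0.0123, +0.9999)
n_5 = (-0.3899, +0.9209)
n_6 = (-0.8983, +0.4395)
  (0,1): δ = 146.30°  ·
  (0,2): δ = 118.18°  ·
  (0,3): δ = 39.76°  ·
  (0,4): δ = 11.64°  ✓
  (0,5): δ = 33.88°  ✓
  (0,6): δ = 74.86°  ·
  (1,2): δ = 151.88°  ·
  (1,3): δ = 73.46°  ·
  (1,4): δ = 22.07°  ✓
  (1,5): δ = 0.18°  ✓
  (1,6): δ = 41.16°  ·
  (2,3): δ = 101.58°  ·
  (2,4): δ = 50.18°  ·
  (2,5): δ = 27.94°  ✓
  (2,6): δ = 13.04°  ✓
  (3,4): δ = 128.61°  ·
  (3,5): δ = 106.36°  ·
  (3,6): δ = 65.38°  ·
  (4,5): δ = 157.75°  ·
  (4,6): δ = 116.77°  ·
  (5,6): δ = 139.02°  ·
antipodal pairs: 6

count = 6; pairs: (0,4), (0,5), (1,4), (1,5), (2,5), (2,6)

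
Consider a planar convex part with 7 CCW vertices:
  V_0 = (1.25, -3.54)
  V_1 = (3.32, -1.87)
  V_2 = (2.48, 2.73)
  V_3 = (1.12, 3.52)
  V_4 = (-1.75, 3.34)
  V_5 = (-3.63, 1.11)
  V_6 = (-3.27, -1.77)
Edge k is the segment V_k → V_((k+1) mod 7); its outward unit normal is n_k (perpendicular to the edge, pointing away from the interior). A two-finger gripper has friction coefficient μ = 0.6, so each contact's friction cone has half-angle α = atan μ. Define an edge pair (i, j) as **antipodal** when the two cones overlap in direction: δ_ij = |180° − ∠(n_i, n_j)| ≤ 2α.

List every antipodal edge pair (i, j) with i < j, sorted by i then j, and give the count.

count = 9; pairs: (0,3), (0,4), (0,5), (1,4), (1,5), (1,6), (2,5), (2,6), (3,6)

α = atan 0.6 = 30.96°;  2α = 61.93°
n_0 = (+0.6279, -0.7783)
n_1 = (+0.9837, +0.1796)
n_2 = (+0.5023, +0.8647)
n_3 = (-0.0626, +0.9980)
n_4 = (-0.7646, +0.6446)
n_5 = (-0.9923, -0.1240)
n_6 = (-0.3646, -0.9312)
  (0,1): δ = 118.55°  ·
  (0,2): δ = 69.05°  ·
  (0,3): δ = 35.31°  ✓
  (0,4): δ = 10.97°  ✓
  (0,5): δ = 58.23°  ✓
  (0,6): δ = 119.72°  ·
  (1,2): δ = 130.50°  ·
  (1,3): δ = 96.76°  ·
  (1,4): δ = 50.48°  ✓
  (1,5): δ = 3.22°  ✓
  (1,6): δ = 58.27°  ✓
  (2,3): δ = 146.26°  ·
  (2,4): δ = 99.98°  ·
  (2,5): δ = 52.72°  ✓
  (2,6): δ = 8.77°  ✓
  (3,4): δ = 133.72°  ·
  (3,5): δ = 86.46°  ·
  (3,6): δ = 24.97°  ✓
  (4,5): δ = 132.74°  ·
  (4,6): δ = 71.25°  ·
  (5,6): δ = 118.51°  ·
antipodal pairs: 9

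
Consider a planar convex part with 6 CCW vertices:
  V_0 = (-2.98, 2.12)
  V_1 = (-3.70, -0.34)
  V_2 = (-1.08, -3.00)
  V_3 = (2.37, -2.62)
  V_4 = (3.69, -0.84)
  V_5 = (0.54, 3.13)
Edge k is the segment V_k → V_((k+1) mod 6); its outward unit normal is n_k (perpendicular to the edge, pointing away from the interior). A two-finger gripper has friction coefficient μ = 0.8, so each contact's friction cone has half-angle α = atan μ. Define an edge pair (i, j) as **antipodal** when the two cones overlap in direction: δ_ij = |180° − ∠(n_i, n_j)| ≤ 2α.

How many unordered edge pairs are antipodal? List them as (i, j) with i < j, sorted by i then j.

count = 8; pairs: (0,2), (0,3), (0,4), (1,4), (1,5), (2,4), (2,5), (3,5)

α = atan 0.8 = 38.66°;  2α = 77.32°
n_0 = (-0.9597, +0.2809)
n_1 = (-0.7124, -0.7017)
n_2 = (+0.1095, -0.9940)
n_3 = (+0.8032, -0.5957)
n_4 = (+0.7834, +0.6216)
n_5 = (-0.2758, +0.9612)
  (0,1): δ = 119.12°  ·
  (0,2): δ = 67.40°  ✓
  (0,3): δ = 20.25°  ✓
  (0,4): δ = 54.74°  ✓
  (0,5): δ = 122.32°  ·
  (1,2): δ = 128.28°  ·
  (1,3): δ = 81.13°  ·
  (1,4): δ = 6.14°  ✓
  (1,5): δ = 61.44°  ✓
  (2,3): δ = 132.85°  ·
  (2,4): δ = 57.86°  ✓
  (2,5): δ = 9.72°  ✓
  (3,4): δ = 105.01°  ·
  (3,5): δ = 37.43°  ✓
  (4,5): δ = 112.42°  ·
antipodal pairs: 8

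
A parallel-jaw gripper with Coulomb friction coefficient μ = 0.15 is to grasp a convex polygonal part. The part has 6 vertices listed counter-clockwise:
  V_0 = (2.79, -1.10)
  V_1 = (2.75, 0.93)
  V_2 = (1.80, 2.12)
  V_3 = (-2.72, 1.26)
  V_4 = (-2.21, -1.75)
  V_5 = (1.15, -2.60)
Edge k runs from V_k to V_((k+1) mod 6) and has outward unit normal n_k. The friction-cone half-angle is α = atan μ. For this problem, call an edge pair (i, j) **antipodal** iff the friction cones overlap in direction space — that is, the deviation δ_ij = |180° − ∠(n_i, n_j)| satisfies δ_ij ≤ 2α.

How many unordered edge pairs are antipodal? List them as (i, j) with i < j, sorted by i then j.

count = 1; pairs: (0,3)

α = atan 0.15 = 8.53°;  2α = 17.06°
n_0 = (+0.9998, +0.0197)
n_1 = (+0.7815, +0.6239)
n_2 = (-0.1869, +0.9824)
n_3 = (-0.9859, -0.1671)
n_4 = (-0.2453, -0.9695)
n_5 = (+0.6749, -0.7379)
  (0,1): δ = 142.53°  ·
  (0,2): δ = 80.36°  ·
  (0,3): δ = 8.49°  ✓
  (0,4): δ = 74.67°  ·
  (0,5): δ = 131.32°  ·
  (1,2): δ = 117.83°  ·
  (1,3): δ = 28.98°  ·
  (1,4): δ = 37.20°  ·
  (1,5): δ = 93.85°  ·
  (2,3): δ = 91.16°  ·
  (2,4): δ = 24.97°  ·
  (2,5): δ = 31.67°  ·
  (3,4): δ = 113.81°  ·
  (3,5): δ = 57.17°  ·
  (4,5): δ = 123.36°  ·
antipodal pairs: 1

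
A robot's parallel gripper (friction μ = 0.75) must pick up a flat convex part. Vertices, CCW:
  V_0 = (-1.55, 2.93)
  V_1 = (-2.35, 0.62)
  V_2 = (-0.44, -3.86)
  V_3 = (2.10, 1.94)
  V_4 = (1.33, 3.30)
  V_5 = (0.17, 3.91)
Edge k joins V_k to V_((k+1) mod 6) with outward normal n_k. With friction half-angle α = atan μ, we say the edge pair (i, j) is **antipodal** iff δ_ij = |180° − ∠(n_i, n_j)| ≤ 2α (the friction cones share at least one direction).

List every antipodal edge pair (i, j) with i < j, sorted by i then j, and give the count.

count = 6; pairs: (0,2), (0,3), (1,2), (1,3), (1,4), (2,5)

α = atan 0.75 = 36.87°;  2α = 73.74°
n_0 = (-0.9449, +0.3273)
n_1 = (-0.9199, -0.3922)
n_2 = (+0.9160, -0.4012)
n_3 = (+0.8702, +0.4927)
n_4 = (+0.4654, +0.8851)
n_5 = (-0.4951, +0.8689)
  (0,1): δ = 137.81°  ·
  (0,2): δ = 4.55°  ✓
  (0,3): δ = 48.62°  ✓
  (0,4): δ = 81.36°  ·
  (0,5): δ = 138.78°  ·
  (1,2): δ = 46.74°  ✓
  (1,3): δ = 6.43°  ✓
  (1,4): δ = 39.17°  ✓
  (1,5): δ = 96.58°  ·
  (2,3): δ = 126.83°  ·
  (2,4): δ = 94.09°  ·
  (2,5): δ = 36.68°  ✓
  (3,4): δ = 147.26°  ·
  (3,5): δ = 89.84°  ·
  (4,5): δ = 122.59°  ·
antipodal pairs: 6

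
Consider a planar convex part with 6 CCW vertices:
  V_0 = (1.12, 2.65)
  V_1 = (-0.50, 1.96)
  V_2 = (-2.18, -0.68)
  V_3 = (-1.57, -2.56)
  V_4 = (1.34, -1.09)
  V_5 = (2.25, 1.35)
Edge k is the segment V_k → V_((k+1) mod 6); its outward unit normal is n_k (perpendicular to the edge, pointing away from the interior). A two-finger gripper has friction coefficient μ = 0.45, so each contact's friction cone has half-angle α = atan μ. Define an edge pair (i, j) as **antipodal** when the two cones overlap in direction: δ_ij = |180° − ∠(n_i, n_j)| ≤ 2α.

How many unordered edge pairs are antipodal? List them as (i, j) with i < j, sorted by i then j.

α = atan 0.45 = 24.23°;  2α = 48.46°
n_0 = (-0.3919, +0.9200)
n_1 = (-0.8437, +0.5369)
n_2 = (-0.9512, -0.3086)
n_3 = (+0.4509, -0.8926)
n_4 = (+0.9370, -0.3494)
n_5 = (+0.7547, +0.6560)
  (0,1): δ = 145.54°  ·
  (0,2): δ = 95.09°  ·
  (0,3): δ = 3.73°  ✓
  (0,4): δ = 46.48°  ✓
  (0,5): δ = 107.93°  ·
  (1,2): δ = 129.55°  ·
  (1,3): δ = 30.73°  ✓
  (1,4): δ = 12.02°  ✓
  (1,5): δ = 73.47°  ·
  (2,3): δ = 81.18°  ·
  (2,4): δ = 38.43°  ✓
  (2,5): δ = 23.02°  ✓
  (3,4): δ = 137.25°  ·
  (3,5): δ = 75.80°  ·
  (4,5): δ = 118.55°  ·
antipodal pairs: 6

count = 6; pairs: (0,3), (0,4), (1,3), (1,4), (2,4), (2,5)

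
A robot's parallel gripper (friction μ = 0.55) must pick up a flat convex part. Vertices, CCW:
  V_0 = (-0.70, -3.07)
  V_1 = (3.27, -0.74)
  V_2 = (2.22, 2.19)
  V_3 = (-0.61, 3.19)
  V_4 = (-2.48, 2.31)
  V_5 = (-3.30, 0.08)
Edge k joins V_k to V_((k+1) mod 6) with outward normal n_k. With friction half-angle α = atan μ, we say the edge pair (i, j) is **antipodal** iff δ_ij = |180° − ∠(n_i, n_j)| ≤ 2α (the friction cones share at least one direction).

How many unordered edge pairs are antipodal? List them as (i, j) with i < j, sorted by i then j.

α = atan 0.55 = 28.81°;  2α = 57.62°
n_0 = (+0.5062, -0.8624)
n_1 = (+0.9414, +0.3374)
n_2 = (+0.3332, +0.9429)
n_3 = (-0.4258, +0.9048)
n_4 = (-0.9386, +0.3451)
n_5 = (-0.7712, -0.6366)
  (0,1): δ = 100.69°  ·
  (0,2): δ = 49.87°  ✓
  (0,3): δ = 5.21°  ✓
  (0,4): δ = 39.40°  ✓
  (0,5): δ = 99.13°  ·
  (1,2): δ = 129.18°  ·
  (1,3): δ = 84.51°  ·
  (1,4): δ = 39.90°  ✓
  (1,5): δ = 19.82°  ✓
  (2,3): δ = 135.34°  ·
  (2,4): δ = 90.73°  ·
  (2,5): δ = 31.00°  ✓
  (3,4): δ = 135.39°  ·
  (3,5): δ = 75.66°  ·
  (4,5): δ = 120.27°  ·
antipodal pairs: 6

count = 6; pairs: (0,2), (0,3), (0,4), (1,4), (1,5), (2,5)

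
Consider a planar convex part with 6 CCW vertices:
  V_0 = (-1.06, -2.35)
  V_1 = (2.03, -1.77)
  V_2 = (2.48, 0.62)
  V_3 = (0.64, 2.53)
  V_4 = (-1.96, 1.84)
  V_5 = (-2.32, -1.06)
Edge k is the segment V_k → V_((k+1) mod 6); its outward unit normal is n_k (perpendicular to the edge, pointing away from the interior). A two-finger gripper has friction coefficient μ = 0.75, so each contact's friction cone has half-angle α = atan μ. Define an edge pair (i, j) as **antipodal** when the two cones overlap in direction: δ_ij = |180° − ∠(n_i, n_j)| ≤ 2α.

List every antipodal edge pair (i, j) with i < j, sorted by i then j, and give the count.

count = 9; pairs: (0,2), (0,3), (0,4), (1,3), (1,4), (1,5), (2,4), (2,5), (3,5)

α = atan 0.75 = 36.87°;  2α = 73.74°
n_0 = (+0.1845, -0.9828)
n_1 = (+0.9827, -0.1850)
n_2 = (+0.7202, +0.6938)
n_3 = (-0.2565, +0.9665)
n_4 = (-0.9924, +0.1232)
n_5 = (-0.7154, -0.6987)
  (0,1): δ = 111.29°  ·
  (0,2): δ = 56.70°  ✓
  (0,3): δ = 4.23°  ✓
  (0,4): δ = 72.29°  ✓
  (0,5): δ = 123.70°  ·
  (1,2): δ = 125.41°  ·
  (1,3): δ = 64.47°  ✓
  (1,4): δ = 3.59°  ✓
  (1,5): δ = 54.99°  ✓
  (2,3): δ = 119.07°  ·
  (2,4): δ = 51.01°  ✓
  (2,5): δ = 0.40°  ✓
  (3,4): δ = 111.94°  ·
  (3,5): δ = 60.54°  ✓
  (4,5): δ = 128.60°  ·
antipodal pairs: 9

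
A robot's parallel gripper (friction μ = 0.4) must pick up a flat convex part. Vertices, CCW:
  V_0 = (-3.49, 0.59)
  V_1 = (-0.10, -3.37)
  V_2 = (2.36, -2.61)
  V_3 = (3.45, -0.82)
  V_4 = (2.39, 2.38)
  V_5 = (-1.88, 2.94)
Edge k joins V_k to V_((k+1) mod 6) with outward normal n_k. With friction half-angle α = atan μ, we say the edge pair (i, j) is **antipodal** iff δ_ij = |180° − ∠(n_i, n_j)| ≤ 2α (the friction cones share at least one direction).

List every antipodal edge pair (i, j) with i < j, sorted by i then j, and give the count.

count = 5; pairs: (0,3), (0,4), (1,4), (1,5), (2,5)

α = atan 0.4 = 21.80°;  2α = 43.60°
n_0 = (-0.7597, -0.6503)
n_1 = (+0.2952, -0.9554)
n_2 = (+0.8541, -0.5201)
n_3 = (+0.9493, +0.3144)
n_4 = (+0.1300, +0.9915)
n_5 = (-0.8250, +0.5652)
  (0,1): δ = 113.40°  ·
  (0,2): δ = 71.90°  ·
  (0,3): δ = 22.24°  ✓
  (0,4): δ = 41.96°  ✓
  (0,5): δ = 105.02°  ·
  (1,2): δ = 138.51°  ·
  (1,3): δ = 88.84°  ·
  (1,4): δ = 24.64°  ✓
  (1,5): δ = 38.42°  ✓
  (2,3): δ = 130.33°  ·
  (2,4): δ = 66.13°  ·
  (2,5): δ = 3.08°  ✓
  (3,4): δ = 115.80°  ·
  (3,5): δ = 52.74°  ·
  (4,5): δ = 116.94°  ·
antipodal pairs: 5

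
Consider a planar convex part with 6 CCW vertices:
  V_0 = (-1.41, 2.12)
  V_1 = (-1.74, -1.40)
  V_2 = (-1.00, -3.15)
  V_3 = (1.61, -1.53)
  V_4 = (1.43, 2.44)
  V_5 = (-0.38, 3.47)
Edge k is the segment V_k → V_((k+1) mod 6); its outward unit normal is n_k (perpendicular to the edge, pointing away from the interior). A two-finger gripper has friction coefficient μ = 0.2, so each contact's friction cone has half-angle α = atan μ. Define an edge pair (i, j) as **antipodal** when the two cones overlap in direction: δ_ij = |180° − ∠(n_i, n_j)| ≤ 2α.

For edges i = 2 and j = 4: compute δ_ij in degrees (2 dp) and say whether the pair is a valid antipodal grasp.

δ = 61.47°, invalid

α = atan 0.2 = 11.31°;  2α = 22.62°
edge 2: e_2 = (+2.61, +1.62);  n_2 = (+0.5274, -0.8496)
edge 4: e_4 = (-1.81, +1.03);  n_4 = (+0.4946, +0.8691)
∠(n_2, n_4) = 118.53°
δ = |180° − 118.53°| = 61.47°
61.47° > 2α = 22.62°  →  invalid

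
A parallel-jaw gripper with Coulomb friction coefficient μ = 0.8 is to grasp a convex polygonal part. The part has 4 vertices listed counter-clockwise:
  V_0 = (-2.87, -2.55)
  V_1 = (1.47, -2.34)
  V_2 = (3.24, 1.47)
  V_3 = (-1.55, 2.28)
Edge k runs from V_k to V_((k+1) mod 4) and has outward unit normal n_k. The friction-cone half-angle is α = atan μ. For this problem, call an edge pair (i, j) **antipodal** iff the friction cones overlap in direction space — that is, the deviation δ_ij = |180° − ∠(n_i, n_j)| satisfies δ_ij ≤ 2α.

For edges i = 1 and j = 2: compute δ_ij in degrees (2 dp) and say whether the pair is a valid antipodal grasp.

δ = 74.68°, valid

α = atan 0.8 = 38.66°;  2α = 77.32°
edge 1: e_1 = (+1.77, +3.81);  n_1 = (+0.9069, -0.4213)
edge 2: e_2 = (-4.79, +0.81);  n_2 = (+0.1667, +0.9860)
∠(n_1, n_2) = 105.32°
δ = |180° − 105.32°| = 74.68°
74.68° ≤ 2α = 77.32°  →  valid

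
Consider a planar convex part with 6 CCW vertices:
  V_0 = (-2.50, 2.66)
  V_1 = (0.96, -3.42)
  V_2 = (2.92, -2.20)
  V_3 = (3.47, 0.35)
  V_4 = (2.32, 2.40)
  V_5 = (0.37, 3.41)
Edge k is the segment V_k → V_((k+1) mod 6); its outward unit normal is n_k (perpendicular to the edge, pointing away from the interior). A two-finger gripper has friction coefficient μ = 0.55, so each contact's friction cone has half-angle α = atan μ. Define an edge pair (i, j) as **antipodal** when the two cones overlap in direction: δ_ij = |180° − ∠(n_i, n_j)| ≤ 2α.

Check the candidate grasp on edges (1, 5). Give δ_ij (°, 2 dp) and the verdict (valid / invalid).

δ = 17.25°, valid

α = atan 0.55 = 28.81°;  2α = 57.62°
edge 1: e_1 = (+1.96, +1.22);  n_1 = (+0.5284, -0.8490)
edge 5: e_5 = (-2.87, -0.75);  n_5 = (-0.2528, +0.9675)
∠(n_1, n_5) = 162.75°
δ = |180° − 162.75°| = 17.25°
17.25° ≤ 2α = 57.62°  →  valid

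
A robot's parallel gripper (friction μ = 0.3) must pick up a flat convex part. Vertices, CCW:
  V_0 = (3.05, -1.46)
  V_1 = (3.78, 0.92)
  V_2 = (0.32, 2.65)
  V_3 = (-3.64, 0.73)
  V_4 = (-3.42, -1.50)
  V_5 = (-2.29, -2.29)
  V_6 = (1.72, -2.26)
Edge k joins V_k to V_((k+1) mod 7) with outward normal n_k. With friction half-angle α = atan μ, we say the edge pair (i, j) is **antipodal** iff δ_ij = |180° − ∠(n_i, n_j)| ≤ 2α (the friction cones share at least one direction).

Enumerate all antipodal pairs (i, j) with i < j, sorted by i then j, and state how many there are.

α = atan 0.3 = 16.70°;  2α = 33.40°
n_0 = (+0.9560, -0.2932)
n_1 = (+0.4472, +0.8944)
n_2 = (-0.4363, +0.8998)
n_3 = (-0.9952, -0.0982)
n_4 = (-0.5730, -0.8196)
n_5 = (+0.0075, -1.0000)
n_6 = (+0.5154, -0.8569)
  (0,1): δ = 99.51°  ·
  (0,2): δ = 47.08°  ·
  (0,3): δ = 22.69°  ✓
  (0,4): δ = 72.09°  ·
  (0,5): δ = 107.48°  ·
  (0,6): δ = 138.08°  ·
  (1,2): δ = 127.57°  ·
  (1,3): δ = 57.80°  ·
  (1,4): δ = 8.39°  ✓
  (1,5): δ = 26.99°  ✓
  (1,6): δ = 57.59°  ·
  (2,3): δ = 110.23°  ·
  (2,4): δ = 60.82°  ·
  (2,5): δ = 25.44°  ✓
  (2,6): δ = 5.16°  ✓
  (3,4): δ = 130.59°  ·
  (3,5): δ = 95.21°  ·
  (3,6): δ = 64.61°  ·
  (4,5): δ = 144.61°  ·
  (4,6): δ = 114.01°  ·
  (5,6): δ = 149.40°  ·
antipodal pairs: 5

count = 5; pairs: (0,3), (1,4), (1,5), (2,5), (2,6)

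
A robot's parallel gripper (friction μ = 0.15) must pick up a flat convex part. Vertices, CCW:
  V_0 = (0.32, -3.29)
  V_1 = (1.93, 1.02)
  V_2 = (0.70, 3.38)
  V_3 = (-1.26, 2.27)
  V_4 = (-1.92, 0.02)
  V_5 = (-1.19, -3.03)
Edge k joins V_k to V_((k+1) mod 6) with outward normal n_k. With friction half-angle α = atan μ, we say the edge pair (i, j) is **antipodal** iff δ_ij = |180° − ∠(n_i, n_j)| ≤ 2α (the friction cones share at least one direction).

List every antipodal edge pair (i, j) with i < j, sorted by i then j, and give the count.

count = 2; pairs: (0,3), (1,4)

α = atan 0.15 = 8.53°;  2α = 17.06°
n_0 = (+0.9368, -0.3499)
n_1 = (+0.8868, +0.4622)
n_2 = (-0.4928, +0.8701)
n_3 = (-0.9596, +0.2815)
n_4 = (-0.9725, -0.2328)
n_5 = (-0.1697, -0.9855)
  (0,1): δ = 131.99°  ·
  (0,2): δ = 39.99°  ·
  (0,3): δ = 4.13°  ✓
  (0,4): δ = 33.94°  ·
  (0,5): δ = 100.71°  ·
  (1,2): δ = 88.00°  ·
  (1,3): δ = 43.88°  ·
  (1,4): δ = 14.07°  ✓
  (1,5): δ = 52.70°  ·
  (2,3): δ = 135.87°  ·
  (2,4): δ = 106.06°  ·
  (2,5): δ = 39.29°  ·
  (3,4): δ = 150.19°  ·
  (3,5): δ = 83.42°  ·
  (4,5): δ = 113.23°  ·
antipodal pairs: 2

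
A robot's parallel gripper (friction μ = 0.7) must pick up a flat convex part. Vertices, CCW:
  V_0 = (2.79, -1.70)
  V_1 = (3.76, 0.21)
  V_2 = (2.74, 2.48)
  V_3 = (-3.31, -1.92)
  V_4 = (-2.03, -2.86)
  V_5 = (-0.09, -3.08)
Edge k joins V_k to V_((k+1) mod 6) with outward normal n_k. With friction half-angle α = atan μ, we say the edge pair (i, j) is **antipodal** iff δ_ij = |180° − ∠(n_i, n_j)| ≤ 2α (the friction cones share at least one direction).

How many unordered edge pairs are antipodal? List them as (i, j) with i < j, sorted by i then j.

count = 5; pairs: (0,2), (1,3), (1,4), (2,4), (2,5)

α = atan 0.7 = 34.99°;  2α = 69.98°
n_0 = (+0.8916, -0.4528)
n_1 = (+0.9121, +0.4099)
n_2 = (-0.5882, +0.8087)
n_3 = (-0.5919, -0.8060)
n_4 = (-0.1127, -0.9936)
n_5 = (+0.4321, -0.9018)
  (0,1): δ = 128.88°  ·
  (0,2): δ = 27.05°  ✓
  (0,3): δ = 80.63°  ·
  (0,4): δ = 110.45°  ·
  (0,5): δ = 142.53°  ·
  (1,2): δ = 78.17°  ·
  (1,3): δ = 29.51°  ✓
  (1,4): δ = 59.33°  ✓
  (1,5): δ = 91.41°  ·
  (2,3): δ = 72.32°  ·
  (2,4): δ = 42.50°  ✓
  (2,5): δ = 10.43°  ✓
  (3,4): δ = 150.18°  ·
  (3,5): δ = 118.11°  ·
  (4,5): δ = 147.93°  ·
antipodal pairs: 5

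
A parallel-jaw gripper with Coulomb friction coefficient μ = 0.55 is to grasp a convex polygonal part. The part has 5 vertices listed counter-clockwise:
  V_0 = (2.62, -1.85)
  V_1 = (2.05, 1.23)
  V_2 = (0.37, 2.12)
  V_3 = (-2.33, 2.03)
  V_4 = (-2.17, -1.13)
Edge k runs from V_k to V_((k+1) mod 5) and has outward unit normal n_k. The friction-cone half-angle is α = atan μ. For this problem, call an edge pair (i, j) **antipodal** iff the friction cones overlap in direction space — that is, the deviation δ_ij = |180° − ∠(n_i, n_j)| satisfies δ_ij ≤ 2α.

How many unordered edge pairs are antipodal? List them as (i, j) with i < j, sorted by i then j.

count = 3; pairs: (0,3), (1,4), (2,4)

α = atan 0.55 = 28.81°;  2α = 57.62°
n_0 = (+0.9833, +0.1820)
n_1 = (+0.4681, +0.8837)
n_2 = (-0.0333, +0.9994)
n_3 = (-0.9987, -0.0506)
n_4 = (-0.1486, -0.9889)
  (0,1): δ = 128.40°  ·
  (0,2): δ = 98.58°  ·
  (0,3): δ = 7.59°  ✓
  (0,4): δ = 70.97°  ·
  (1,2): δ = 150.18°  ·
  (1,3): δ = 59.19°  ·
  (1,4): δ = 19.36°  ✓
  (2,3): δ = 89.01°  ·
  (2,4): δ = 10.46°  ✓
  (3,4): δ = 101.45°  ·
antipodal pairs: 3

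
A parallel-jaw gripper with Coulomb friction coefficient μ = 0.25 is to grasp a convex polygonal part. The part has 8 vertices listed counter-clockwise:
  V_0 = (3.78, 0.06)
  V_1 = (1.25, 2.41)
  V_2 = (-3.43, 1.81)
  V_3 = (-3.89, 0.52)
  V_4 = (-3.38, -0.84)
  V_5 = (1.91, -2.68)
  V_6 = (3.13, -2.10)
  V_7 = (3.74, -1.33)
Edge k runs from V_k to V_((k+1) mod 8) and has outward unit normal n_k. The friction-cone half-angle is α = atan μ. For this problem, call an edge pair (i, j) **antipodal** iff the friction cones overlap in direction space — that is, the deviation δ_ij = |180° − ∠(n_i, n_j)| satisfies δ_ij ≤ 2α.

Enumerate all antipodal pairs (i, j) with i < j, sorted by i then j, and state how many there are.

count = 7; pairs: (0,3), (0,4), (1,4), (1,5), (2,6), (2,7), (3,7)

α = atan 0.25 = 14.04°;  2α = 28.07°
n_0 = (+0.6806, +0.7327)
n_1 = (-0.1272, +0.9919)
n_2 = (-0.9419, +0.3359)
n_3 = (-0.9363, -0.3511)
n_4 = (-0.3285, -0.9445)
n_5 = (+0.4294, -0.9031)
n_6 = (+0.7838, -0.6210)
n_7 = (+0.9996, -0.0288)
  (0,1): δ = 129.81°  ·
  (0,2): δ = 66.74°  ·
  (0,3): δ = 26.56°  ✓
  (0,4): δ = 23.71°  ✓
  (0,5): δ = 68.31°  ·
  (0,6): δ = 94.50°  ·
  (0,7): δ = 131.24°  ·
  (1,2): δ = 116.93°  ·
  (1,3): δ = 76.75°  ·
  (1,4): δ = 26.48°  ✓
  (1,5): δ = 18.12°  ✓
  (1,6): δ = 44.31°  ·
  (1,7): δ = 81.05°  ·
  (2,3): δ = 139.82°  ·
  (2,4): δ = 89.55°  ·
  (2,5): δ = 44.95°  ·
  (2,6): δ = 18.76°  ✓
  (2,7): δ = 17.98°  ✓
  (3,4): δ = 129.74°  ·
  (3,5): δ = 85.13°  ·
  (3,6): δ = 58.94°  ·
  (3,7): δ = 22.20°  ✓
  (4,5): δ = 135.39°  ·
  (4,6): δ = 109.21°  ·
  (4,7): δ = 72.47°  ·
  (5,6): δ = 153.81°  ·
  (5,7): δ = 117.08°  ·
  (6,7): δ = 143.26°  ·
antipodal pairs: 7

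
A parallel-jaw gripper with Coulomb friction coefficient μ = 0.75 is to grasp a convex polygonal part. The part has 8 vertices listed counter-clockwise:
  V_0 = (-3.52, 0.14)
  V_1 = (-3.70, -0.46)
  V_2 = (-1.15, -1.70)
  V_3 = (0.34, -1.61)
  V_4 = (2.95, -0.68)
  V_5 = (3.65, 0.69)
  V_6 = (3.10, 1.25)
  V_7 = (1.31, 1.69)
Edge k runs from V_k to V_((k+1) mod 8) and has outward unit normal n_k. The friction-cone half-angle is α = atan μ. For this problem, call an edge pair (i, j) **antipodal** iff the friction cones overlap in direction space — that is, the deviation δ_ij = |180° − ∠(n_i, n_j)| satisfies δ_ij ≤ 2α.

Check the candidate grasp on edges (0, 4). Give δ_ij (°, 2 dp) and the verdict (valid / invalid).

α = atan 0.75 = 36.87°;  2α = 73.74°
edge 0: e_0 = (-0.18, -0.60);  n_0 = (-0.9578, +0.2873)
edge 4: e_4 = (+0.70, +1.37);  n_4 = (+0.8905, -0.4550)
∠(n_0, n_4) = 169.63°
δ = |180° − 169.63°| = 10.37°
10.37° ≤ 2α = 73.74°  →  valid

δ = 10.37°, valid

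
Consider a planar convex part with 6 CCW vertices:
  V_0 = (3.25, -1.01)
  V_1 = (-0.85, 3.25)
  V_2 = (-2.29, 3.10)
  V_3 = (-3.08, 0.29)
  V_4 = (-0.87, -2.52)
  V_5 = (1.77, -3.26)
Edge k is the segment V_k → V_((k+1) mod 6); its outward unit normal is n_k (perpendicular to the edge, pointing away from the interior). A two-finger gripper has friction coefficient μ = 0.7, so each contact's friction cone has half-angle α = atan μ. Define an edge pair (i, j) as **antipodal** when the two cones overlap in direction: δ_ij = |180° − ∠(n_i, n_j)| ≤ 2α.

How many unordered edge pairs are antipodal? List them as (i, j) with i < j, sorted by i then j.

α = atan 0.7 = 34.99°;  2α = 69.98°
n_0 = (+0.7205, +0.6934)
n_1 = (-0.1036, +0.9946)
n_2 = (-0.9627, +0.2706)
n_3 = (-0.7860, -0.6182)
n_4 = (-0.2699, -0.9629)
n_5 = (+0.8355, -0.5495)
  (0,1): δ = 127.96°  ·
  (0,2): δ = 59.61°  ✓
  (0,3): δ = 5.72°  ✓
  (0,4): δ = 30.44°  ✓
  (0,5): δ = 102.76°  ·
  (1,2): δ = 111.65°  ·
  (1,3): δ = 57.76°  ✓
  (1,4): δ = 21.61°  ✓
  (1,5): δ = 50.72°  ✓
  (2,3): δ = 126.11°  ·
  (2,4): δ = 89.96°  ·
  (2,5): δ = 17.63°  ✓
  (3,4): δ = 143.84°  ·
  (3,5): δ = 71.52°  ·
  (4,5): δ = 107.68°  ·
antipodal pairs: 7

count = 7; pairs: (0,2), (0,3), (0,4), (1,3), (1,4), (1,5), (2,5)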